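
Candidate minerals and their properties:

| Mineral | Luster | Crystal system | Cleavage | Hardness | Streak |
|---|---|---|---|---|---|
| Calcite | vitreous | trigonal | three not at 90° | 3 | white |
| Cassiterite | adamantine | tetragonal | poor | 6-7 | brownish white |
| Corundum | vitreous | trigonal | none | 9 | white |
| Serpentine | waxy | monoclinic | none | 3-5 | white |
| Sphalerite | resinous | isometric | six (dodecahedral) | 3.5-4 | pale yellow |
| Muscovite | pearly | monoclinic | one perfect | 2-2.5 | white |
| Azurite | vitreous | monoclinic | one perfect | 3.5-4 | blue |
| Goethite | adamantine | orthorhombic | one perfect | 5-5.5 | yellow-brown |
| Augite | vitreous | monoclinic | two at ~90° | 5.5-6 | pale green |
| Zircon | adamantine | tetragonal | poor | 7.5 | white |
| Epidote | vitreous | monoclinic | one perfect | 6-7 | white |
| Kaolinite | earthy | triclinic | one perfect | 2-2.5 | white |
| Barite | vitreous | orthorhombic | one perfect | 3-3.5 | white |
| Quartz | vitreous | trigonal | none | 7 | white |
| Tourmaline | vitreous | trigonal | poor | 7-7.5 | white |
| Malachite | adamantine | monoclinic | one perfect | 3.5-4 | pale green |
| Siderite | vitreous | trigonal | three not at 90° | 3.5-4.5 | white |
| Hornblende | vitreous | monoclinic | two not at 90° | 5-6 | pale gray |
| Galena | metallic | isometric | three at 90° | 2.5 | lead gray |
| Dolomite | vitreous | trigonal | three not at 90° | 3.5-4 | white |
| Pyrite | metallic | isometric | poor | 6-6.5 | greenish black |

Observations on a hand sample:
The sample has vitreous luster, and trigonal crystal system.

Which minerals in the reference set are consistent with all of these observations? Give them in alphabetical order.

Calcite, Corundum, Dolomite, Quartz, Siderite, Tourmaline

Vitreous luster — Calcite, Corundum, Azurite, Augite, Epidote, Barite, Quartz, Tourmaline, Siderite, Hornblende, Dolomite remain.
Trigonal crystal system is inconsistent with Azurite, Augite, Epidote, Barite, Hornblende.
Consistent with every observation: Calcite, Corundum, Dolomite, Quartz, Siderite, Tourmaline.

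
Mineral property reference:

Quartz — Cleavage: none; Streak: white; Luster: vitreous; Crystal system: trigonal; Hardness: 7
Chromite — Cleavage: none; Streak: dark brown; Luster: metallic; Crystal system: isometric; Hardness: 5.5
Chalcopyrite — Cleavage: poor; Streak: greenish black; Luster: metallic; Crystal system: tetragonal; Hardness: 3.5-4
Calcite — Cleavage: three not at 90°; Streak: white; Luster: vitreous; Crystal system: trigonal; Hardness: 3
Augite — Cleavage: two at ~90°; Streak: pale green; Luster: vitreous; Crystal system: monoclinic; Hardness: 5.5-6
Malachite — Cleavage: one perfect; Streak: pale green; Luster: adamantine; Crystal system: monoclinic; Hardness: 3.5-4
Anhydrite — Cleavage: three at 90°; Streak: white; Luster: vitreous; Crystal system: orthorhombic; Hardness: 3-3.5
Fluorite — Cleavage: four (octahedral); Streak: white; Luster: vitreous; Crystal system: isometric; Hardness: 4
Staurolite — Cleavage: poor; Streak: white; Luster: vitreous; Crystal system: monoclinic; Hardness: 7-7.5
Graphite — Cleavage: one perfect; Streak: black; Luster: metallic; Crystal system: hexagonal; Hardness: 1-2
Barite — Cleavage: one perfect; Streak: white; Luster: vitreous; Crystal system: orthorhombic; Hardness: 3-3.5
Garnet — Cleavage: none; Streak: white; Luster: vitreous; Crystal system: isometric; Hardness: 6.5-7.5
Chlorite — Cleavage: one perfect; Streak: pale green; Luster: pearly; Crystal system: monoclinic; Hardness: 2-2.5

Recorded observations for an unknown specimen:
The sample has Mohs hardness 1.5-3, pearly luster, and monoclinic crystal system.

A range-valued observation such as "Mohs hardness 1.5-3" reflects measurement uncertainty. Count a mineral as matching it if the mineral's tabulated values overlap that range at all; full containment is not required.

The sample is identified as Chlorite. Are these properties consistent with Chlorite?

Consistent

Mohs hardness 1.5-3 — agrees with Chlorite (hardness 2-2.5).
Pearly luster — agrees with Chlorite (pearly luster).
Monoclinic crystal system — agrees with Chlorite (monoclinic system).
Nothing contradicts Chlorite.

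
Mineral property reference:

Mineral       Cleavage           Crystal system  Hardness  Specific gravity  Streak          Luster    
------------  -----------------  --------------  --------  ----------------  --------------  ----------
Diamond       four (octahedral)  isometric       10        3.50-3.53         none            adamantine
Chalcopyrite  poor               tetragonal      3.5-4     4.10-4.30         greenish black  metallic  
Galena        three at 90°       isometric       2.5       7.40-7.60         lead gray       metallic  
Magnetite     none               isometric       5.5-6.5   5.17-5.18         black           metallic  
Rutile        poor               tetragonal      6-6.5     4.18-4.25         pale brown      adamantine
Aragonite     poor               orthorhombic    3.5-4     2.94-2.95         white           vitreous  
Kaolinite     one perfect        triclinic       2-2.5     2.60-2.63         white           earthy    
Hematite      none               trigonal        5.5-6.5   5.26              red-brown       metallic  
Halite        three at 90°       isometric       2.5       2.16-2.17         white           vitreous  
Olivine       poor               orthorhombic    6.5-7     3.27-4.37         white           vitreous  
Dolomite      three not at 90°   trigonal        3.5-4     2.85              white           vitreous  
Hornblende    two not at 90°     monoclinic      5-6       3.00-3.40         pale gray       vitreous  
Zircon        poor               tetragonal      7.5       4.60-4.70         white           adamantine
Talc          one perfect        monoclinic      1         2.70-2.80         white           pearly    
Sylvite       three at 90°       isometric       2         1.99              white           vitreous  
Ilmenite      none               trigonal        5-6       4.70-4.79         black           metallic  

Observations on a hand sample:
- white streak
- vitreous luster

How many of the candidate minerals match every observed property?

White streak — narrows the field to Aragonite, Kaolinite, Halite, Olivine, Dolomite, Zircon, Talc, Sylvite.
Vitreous luster is inconsistent with Kaolinite, Zircon, Talc.
Consistent with every observation: Aragonite, Dolomite, Halite, Olivine, Sylvite.
That is 5 minerals.

5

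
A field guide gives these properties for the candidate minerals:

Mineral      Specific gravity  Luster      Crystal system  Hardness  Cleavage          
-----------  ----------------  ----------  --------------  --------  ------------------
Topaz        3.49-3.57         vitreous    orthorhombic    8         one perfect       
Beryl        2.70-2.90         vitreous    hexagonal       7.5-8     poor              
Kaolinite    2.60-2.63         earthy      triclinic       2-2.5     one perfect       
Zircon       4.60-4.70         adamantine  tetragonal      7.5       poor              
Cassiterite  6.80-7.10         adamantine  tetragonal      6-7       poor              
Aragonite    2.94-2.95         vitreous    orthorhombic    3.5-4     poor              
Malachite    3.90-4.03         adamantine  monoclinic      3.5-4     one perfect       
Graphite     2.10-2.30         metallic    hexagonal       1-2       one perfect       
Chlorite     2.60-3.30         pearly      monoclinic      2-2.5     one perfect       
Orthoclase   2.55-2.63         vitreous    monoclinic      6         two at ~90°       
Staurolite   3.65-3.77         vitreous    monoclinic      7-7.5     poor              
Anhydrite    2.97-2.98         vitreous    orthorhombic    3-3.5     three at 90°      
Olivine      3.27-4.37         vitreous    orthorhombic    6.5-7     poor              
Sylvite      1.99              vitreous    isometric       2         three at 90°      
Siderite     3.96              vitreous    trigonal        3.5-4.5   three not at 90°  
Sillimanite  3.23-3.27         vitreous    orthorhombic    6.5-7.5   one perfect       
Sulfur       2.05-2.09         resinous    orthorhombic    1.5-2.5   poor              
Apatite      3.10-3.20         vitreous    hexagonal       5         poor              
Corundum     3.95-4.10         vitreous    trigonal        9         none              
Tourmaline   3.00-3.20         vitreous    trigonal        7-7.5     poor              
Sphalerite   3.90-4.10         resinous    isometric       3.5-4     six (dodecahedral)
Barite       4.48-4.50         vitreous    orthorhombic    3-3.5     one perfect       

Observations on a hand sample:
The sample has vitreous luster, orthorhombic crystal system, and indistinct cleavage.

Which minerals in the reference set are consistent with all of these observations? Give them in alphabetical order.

Vitreous luster — Topaz, Beryl, Aragonite, Orthoclase, Staurolite, Anhydrite, Olivine, Sylvite, Siderite, Sillimanite, Apatite, Corundum, Tourmaline, Barite remain.
Orthorhombic crystal system — narrows the field to Topaz, Aragonite, Anhydrite, Olivine, Sillimanite, Barite.
Indistinct cleavage — Aragonite, Olivine remain.
The minerals that satisfy all observations are Aragonite, Olivine.

Aragonite, Olivine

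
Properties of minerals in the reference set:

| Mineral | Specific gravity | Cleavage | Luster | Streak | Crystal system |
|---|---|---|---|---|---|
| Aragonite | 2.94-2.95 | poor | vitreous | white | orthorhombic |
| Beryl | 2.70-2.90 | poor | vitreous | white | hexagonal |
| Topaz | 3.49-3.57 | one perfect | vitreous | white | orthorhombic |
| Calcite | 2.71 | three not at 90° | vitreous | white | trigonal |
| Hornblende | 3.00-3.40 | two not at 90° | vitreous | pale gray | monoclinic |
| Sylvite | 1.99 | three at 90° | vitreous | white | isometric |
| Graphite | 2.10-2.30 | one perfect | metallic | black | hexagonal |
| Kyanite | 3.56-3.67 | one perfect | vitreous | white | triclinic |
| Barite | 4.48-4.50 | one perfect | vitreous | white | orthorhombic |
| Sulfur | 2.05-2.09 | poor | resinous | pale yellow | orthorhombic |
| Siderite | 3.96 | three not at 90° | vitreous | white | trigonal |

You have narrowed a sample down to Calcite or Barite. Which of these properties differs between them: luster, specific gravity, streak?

Luster: both vitreous — same for both.
Specific gravity: Calcite 2.71, Barite 4.48-4.50 — these differ.
Streak: both white — same for both.
Of the listed properties, specific gravity is the one that separates them.

specific gravity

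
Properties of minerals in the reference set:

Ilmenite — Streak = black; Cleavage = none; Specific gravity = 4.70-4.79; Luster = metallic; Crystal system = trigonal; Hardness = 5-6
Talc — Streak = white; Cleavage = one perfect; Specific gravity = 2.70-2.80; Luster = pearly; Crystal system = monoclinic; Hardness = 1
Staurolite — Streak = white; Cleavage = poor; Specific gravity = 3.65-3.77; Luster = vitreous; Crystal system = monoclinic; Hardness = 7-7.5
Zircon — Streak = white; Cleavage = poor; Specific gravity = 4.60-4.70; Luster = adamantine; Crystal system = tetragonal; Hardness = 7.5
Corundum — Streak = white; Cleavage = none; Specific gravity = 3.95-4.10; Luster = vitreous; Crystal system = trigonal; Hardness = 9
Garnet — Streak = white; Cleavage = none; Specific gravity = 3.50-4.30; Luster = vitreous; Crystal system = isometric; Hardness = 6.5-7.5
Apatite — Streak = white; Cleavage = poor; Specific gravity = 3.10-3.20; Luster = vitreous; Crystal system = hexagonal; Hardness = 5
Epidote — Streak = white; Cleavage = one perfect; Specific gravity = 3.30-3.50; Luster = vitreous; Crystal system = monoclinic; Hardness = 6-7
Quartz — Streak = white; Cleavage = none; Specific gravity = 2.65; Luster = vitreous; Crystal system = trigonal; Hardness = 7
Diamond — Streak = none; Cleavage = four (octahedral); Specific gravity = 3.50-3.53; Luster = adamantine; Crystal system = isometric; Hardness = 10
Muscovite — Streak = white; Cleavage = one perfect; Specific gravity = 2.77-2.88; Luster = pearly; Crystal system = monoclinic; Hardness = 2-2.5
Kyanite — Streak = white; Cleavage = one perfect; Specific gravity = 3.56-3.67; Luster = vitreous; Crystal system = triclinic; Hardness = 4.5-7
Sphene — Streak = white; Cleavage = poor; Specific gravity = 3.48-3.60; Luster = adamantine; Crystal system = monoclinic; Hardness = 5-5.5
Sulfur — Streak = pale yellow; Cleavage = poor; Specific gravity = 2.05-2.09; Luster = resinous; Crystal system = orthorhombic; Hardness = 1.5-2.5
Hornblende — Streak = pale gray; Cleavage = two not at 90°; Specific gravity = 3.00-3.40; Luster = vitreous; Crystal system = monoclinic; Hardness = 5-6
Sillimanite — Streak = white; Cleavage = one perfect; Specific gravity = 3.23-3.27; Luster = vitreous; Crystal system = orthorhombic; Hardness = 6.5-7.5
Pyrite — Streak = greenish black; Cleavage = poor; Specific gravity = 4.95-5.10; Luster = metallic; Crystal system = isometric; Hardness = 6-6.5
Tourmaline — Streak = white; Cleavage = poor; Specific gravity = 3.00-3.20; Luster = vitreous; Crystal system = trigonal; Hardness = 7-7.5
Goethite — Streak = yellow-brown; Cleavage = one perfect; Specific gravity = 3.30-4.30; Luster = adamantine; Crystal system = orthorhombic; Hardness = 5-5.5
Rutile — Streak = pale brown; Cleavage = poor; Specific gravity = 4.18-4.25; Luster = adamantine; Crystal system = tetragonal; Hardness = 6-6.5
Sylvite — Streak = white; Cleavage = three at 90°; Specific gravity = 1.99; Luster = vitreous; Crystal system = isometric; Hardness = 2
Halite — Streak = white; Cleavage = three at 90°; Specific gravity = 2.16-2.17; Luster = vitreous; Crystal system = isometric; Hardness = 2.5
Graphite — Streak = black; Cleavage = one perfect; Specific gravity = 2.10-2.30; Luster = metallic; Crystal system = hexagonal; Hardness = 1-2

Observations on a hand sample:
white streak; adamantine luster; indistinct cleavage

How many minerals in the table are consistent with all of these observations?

White streak — narrows the field to Talc, Staurolite, Zircon, Corundum, Garnet, Apatite, Epidote, Quartz, Muscovite, Kyanite, Sphene, Sillimanite, Tourmaline, Sylvite, Halite.
Adamantine luster — narrows the field to Zircon, Sphene.
Indistinct cleavage — every remaining candidate is consistent.
Remaining candidates: Sphene, Zircon.
That is 2 minerals.

2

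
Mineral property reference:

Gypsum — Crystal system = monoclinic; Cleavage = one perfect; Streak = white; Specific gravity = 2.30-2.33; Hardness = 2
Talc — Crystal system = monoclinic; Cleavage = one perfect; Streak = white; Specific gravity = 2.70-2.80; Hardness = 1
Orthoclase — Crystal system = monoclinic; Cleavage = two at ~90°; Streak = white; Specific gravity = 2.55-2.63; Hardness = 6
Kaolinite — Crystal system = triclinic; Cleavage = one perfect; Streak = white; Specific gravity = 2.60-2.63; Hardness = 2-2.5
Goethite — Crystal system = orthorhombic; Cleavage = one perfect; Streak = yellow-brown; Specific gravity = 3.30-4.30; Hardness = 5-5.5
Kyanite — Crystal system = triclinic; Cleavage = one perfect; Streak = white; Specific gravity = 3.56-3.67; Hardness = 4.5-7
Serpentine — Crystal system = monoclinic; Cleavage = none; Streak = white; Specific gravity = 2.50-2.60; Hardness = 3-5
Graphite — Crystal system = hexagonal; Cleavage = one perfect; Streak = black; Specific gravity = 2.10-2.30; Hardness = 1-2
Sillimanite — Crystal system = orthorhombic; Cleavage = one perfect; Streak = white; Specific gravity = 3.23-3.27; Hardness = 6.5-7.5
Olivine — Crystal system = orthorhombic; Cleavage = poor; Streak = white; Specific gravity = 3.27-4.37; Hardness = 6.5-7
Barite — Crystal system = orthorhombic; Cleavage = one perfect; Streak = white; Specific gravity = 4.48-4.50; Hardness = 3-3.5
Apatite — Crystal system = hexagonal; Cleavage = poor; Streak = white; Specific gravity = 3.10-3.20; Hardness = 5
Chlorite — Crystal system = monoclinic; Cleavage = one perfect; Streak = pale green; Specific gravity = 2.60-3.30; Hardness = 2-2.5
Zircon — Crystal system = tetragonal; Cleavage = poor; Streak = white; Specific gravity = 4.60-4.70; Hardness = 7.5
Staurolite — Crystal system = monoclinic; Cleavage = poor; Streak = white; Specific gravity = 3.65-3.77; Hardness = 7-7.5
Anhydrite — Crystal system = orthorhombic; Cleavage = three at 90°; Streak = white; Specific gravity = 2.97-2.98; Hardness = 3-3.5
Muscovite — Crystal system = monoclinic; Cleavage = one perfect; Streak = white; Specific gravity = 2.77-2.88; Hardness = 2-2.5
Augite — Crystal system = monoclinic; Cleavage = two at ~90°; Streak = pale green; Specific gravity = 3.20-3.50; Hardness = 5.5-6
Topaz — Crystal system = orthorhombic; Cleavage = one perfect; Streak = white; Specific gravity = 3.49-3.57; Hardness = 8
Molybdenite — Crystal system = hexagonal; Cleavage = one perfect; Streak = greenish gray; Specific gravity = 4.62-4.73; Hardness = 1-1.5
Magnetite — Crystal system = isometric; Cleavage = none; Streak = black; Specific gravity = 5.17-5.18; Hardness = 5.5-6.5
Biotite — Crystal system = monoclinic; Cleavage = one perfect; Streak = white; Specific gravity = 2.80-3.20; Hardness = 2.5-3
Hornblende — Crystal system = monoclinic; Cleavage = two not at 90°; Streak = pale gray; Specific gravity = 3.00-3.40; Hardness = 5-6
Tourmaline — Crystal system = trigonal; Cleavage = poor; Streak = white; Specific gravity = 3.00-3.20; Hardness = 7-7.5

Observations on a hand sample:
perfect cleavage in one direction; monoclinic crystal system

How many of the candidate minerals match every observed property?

5

Perfect cleavage in one direction — narrows the field to Gypsum, Talc, Kaolinite, Goethite, Kyanite, Graphite, Sillimanite, Barite, Chlorite, Muscovite, Topaz, Molybdenite, Biotite.
Monoclinic crystal system — only Gypsum, Talc, Chlorite, Muscovite, Biotite remain.
The minerals that satisfy all observations are Biotite, Chlorite, Gypsum, Muscovite, Talc.
That is 5 minerals.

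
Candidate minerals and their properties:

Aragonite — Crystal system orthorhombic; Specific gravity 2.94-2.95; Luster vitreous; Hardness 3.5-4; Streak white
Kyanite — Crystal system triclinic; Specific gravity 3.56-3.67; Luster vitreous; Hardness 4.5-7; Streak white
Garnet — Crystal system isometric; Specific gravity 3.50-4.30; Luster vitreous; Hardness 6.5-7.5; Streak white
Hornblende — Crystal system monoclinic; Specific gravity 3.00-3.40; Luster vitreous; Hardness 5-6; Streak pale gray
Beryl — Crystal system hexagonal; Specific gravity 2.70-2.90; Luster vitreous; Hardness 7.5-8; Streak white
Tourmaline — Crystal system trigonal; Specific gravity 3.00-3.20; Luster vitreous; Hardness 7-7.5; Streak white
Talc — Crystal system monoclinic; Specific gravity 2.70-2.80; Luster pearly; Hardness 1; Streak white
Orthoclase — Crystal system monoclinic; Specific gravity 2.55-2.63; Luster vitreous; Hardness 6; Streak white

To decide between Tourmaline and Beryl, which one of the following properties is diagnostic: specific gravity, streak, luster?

Specific gravity: Tourmaline 3.00-3.20, Beryl 2.70-2.90 — these differ.
Streak: both white — same for both.
Luster: both vitreous — same for both.
Of the listed properties, specific gravity is the one that separates them.

specific gravity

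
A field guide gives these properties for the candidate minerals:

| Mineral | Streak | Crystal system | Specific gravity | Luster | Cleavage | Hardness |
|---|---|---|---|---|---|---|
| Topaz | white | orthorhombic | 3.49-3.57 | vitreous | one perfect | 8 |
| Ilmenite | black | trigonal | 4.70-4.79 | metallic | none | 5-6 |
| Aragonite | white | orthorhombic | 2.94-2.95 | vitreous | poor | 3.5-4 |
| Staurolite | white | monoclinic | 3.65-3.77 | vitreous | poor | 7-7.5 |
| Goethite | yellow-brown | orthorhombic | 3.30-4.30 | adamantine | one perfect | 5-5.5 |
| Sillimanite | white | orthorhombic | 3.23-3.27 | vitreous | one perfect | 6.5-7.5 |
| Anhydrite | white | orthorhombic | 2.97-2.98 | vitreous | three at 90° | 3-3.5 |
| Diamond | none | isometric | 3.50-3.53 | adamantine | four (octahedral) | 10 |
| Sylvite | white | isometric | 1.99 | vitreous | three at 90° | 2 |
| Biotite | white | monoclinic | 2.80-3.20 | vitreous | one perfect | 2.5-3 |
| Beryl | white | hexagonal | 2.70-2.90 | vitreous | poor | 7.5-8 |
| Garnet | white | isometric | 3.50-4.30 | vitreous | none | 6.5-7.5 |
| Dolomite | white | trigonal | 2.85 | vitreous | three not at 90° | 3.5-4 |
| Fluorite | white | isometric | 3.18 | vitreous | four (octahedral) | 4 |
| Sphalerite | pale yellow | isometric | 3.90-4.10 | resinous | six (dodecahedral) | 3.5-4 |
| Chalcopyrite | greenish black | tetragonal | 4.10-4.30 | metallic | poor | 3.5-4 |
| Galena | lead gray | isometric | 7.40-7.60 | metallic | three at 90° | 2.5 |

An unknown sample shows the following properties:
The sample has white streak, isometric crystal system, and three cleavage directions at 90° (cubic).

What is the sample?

White streak is inconsistent with Ilmenite, Goethite, Diamond, Sphalerite, Chalcopyrite, Galena.
Isometric crystal system: leaves Sylvite, Garnet, Fluorite.
Three cleavage directions at 90° (cubic): narrows the field to Sylvite.
The only mineral consistent with every observation is Sylvite.

Sylvite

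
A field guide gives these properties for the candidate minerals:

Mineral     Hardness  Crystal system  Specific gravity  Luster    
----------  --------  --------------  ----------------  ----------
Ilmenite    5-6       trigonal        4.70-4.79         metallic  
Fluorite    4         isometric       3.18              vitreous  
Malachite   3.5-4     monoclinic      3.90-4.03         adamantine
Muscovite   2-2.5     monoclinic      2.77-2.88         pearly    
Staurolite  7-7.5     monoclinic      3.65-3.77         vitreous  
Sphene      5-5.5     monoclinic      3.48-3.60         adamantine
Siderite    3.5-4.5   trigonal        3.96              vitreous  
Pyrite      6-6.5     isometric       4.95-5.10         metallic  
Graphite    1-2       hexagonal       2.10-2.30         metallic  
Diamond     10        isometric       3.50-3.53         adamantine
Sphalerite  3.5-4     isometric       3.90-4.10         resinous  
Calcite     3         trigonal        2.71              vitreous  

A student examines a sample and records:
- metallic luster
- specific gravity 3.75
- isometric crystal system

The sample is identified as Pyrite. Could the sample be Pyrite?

Metallic luster — matches Pyrite (metallic luster).
Specific gravity 3.75 — Pyrite has SG 4.95-5.10; inconsistent.
Isometric crystal system — matches Pyrite (isometric system).
The specific gravity observation rules out Pyrite.

Inconsistent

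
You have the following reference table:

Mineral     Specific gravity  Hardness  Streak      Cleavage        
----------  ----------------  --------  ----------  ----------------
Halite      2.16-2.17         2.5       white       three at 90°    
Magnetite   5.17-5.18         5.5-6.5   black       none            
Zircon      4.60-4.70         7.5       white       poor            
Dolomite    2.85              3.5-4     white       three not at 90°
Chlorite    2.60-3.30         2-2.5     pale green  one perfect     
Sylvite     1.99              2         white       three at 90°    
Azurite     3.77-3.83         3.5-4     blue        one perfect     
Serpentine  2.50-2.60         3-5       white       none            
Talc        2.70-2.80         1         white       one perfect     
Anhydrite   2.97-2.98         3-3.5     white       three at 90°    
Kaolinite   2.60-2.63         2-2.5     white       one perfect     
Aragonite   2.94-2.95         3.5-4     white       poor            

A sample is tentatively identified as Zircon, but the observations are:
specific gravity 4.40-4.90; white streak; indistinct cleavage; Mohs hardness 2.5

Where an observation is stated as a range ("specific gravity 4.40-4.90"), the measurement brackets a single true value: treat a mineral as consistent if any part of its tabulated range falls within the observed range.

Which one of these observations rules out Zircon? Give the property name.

Specific gravity 4.40-4.90: Zircon has SG 4.60-4.70 — within range.
White streak: Zircon has white streak — within range.
Indistinct cleavage: Zircon has cleavage poor — within range.
Mohs hardness 2.5: Zircon has hardness 7.5 — inconsistent.
The hardness is the one property that does not fit.

hardness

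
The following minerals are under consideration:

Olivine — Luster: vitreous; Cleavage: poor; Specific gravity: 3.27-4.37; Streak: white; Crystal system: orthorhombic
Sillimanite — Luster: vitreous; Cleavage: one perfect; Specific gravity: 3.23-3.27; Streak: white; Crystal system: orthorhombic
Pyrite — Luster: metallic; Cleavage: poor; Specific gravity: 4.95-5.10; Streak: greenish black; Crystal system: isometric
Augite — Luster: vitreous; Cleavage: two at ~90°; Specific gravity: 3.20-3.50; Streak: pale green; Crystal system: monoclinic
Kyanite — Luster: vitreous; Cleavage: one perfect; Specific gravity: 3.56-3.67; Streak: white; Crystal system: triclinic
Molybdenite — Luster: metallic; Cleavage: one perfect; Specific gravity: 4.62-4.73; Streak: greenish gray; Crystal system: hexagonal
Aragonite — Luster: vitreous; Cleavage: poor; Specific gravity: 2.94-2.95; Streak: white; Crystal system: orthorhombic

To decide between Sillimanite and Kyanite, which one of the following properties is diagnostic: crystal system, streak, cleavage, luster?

crystal system

Crystal system: Sillimanite orthorhombic, Kyanite triclinic — distinct.
Streak: both white — no difference.
Cleavage: both one perfect — no difference.
Luster: both vitreous — no difference.
Crystal system is the diagnostic property here.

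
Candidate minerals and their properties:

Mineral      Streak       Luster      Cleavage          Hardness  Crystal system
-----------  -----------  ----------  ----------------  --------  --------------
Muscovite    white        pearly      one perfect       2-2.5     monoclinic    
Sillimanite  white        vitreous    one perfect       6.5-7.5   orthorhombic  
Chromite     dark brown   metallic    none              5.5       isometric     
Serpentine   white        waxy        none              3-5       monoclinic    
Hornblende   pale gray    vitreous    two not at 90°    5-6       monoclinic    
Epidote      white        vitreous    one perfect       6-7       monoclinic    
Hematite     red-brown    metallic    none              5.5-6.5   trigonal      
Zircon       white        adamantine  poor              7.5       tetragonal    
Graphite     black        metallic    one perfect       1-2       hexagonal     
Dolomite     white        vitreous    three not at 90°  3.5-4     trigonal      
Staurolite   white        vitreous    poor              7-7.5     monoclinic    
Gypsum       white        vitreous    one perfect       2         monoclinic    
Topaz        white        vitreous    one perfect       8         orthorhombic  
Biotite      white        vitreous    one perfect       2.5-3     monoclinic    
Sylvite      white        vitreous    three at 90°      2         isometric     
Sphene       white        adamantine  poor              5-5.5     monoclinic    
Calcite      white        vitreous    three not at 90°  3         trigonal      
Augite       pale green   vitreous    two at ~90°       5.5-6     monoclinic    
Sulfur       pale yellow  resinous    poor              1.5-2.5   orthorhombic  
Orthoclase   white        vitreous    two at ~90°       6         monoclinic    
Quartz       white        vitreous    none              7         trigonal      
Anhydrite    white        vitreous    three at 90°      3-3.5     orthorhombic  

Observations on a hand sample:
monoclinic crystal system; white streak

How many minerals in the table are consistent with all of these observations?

Monoclinic crystal system — narrows the field to Muscovite, Serpentine, Hornblende, Epidote, Staurolite, Gypsum, Biotite, Sphene, Augite, Orthoclase.
White streak is inconsistent with Hornblende, Augite.
Consistent with every observation: Biotite, Epidote, Gypsum, Muscovite, Orthoclase, Serpentine, Sphene, Staurolite.
That is 8 minerals.

8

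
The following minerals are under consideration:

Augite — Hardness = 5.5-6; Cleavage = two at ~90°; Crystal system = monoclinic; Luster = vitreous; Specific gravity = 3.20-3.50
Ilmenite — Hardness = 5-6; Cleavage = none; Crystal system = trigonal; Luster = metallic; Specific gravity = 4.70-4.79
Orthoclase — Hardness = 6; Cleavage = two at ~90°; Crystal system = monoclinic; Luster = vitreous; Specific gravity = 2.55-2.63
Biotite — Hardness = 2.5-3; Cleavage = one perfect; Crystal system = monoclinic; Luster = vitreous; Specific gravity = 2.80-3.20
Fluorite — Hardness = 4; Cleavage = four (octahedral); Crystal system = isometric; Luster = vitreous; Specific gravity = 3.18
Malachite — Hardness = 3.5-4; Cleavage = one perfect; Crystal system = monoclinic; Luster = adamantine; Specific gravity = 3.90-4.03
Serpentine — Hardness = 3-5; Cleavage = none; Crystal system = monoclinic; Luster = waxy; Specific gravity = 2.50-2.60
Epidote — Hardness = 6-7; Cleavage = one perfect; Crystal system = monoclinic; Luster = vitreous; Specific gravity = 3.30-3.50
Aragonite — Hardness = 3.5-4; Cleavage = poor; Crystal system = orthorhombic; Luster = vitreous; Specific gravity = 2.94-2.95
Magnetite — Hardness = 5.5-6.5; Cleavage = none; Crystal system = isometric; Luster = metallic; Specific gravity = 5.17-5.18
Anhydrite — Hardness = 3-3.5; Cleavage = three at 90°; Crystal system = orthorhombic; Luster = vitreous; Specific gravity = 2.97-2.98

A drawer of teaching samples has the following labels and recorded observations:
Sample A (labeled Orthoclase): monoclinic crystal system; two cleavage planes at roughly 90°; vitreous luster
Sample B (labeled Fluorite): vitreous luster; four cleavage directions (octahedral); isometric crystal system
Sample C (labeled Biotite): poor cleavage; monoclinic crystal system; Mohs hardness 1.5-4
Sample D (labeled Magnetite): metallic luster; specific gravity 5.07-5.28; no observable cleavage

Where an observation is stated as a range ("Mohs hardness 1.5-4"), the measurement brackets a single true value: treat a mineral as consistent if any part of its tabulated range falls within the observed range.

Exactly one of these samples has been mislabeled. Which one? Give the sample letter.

C

Sample A: observations are consistent with Orthoclase.
Sample B: observations are consistent with Fluorite.
Sample C: poor cleavage is outside the reference for Biotite (cleavage one perfect) — mislabeled.
Sample D: observations are consistent with Magnetite.
The mislabeled specimen is C.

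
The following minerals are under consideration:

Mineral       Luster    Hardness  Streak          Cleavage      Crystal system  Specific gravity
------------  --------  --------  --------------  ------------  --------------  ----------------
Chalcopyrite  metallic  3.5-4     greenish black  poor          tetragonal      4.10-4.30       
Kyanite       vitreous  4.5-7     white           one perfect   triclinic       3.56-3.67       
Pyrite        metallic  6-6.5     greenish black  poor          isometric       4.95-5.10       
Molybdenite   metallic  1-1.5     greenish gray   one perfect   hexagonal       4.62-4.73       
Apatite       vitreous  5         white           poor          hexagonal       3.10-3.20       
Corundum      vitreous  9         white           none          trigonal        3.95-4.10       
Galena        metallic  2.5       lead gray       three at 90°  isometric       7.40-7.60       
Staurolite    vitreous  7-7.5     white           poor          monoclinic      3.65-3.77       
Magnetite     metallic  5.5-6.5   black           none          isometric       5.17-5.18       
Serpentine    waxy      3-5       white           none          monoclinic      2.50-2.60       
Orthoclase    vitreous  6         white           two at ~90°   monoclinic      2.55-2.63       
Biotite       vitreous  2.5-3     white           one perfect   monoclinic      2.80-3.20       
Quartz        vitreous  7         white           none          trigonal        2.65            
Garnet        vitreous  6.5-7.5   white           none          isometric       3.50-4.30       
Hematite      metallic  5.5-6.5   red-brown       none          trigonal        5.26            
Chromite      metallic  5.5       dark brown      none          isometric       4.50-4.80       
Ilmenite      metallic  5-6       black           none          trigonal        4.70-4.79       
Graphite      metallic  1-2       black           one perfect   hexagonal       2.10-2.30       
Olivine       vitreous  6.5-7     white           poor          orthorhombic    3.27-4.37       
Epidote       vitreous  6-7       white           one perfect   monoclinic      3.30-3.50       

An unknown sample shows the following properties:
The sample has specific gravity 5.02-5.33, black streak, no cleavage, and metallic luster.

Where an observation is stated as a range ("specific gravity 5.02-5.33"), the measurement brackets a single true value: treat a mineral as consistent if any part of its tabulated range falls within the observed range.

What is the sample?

Magnetite

Specific gravity 5.02-5.33: Pyrite, Magnetite, Hematite remain.
Black streak: narrows the field to Magnetite.
No cleavage: consistent with all remaining minerals.
Metallic luster: all remaining candidates fit.
Only Magnetite satisfies all observations.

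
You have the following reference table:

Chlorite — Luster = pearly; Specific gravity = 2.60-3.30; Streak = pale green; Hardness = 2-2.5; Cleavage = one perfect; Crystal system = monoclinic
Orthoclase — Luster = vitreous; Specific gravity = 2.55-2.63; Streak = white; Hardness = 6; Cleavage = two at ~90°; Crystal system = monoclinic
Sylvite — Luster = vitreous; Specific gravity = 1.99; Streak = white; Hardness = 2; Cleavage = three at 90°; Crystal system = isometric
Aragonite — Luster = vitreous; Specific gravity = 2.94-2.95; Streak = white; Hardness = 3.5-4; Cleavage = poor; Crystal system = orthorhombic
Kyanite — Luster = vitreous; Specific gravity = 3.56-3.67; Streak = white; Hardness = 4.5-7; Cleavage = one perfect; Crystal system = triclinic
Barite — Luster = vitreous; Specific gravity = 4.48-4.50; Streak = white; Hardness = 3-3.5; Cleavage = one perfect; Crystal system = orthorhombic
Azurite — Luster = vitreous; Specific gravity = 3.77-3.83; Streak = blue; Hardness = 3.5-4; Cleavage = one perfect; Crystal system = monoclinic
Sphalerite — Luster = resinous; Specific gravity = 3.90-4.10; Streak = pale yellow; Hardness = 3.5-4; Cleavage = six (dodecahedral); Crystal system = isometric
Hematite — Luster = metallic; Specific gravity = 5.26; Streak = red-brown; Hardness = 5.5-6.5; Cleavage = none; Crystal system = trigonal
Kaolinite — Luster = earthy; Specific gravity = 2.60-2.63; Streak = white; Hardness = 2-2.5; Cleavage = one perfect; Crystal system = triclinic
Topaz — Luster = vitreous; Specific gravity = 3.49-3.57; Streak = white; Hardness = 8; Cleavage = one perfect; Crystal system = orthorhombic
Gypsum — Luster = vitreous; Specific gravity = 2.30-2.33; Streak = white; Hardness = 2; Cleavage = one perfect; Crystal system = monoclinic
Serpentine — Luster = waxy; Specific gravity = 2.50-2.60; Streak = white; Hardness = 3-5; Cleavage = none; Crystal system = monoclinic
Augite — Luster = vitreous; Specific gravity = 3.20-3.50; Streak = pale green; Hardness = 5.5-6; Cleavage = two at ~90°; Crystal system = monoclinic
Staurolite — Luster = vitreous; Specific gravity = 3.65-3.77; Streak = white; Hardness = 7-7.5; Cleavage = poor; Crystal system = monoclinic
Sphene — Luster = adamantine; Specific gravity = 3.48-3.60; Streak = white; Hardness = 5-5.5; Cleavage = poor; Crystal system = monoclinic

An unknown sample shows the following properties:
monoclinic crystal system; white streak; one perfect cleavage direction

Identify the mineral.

Monoclinic crystal system — Chlorite, Orthoclase, Azurite, Gypsum, Serpentine, Augite, Staurolite, Sphene remain.
White streak is inconsistent with Chlorite, Azurite, Augite.
One perfect cleavage direction — leaves Gypsum.
Only Gypsum satisfies all observations.

Gypsum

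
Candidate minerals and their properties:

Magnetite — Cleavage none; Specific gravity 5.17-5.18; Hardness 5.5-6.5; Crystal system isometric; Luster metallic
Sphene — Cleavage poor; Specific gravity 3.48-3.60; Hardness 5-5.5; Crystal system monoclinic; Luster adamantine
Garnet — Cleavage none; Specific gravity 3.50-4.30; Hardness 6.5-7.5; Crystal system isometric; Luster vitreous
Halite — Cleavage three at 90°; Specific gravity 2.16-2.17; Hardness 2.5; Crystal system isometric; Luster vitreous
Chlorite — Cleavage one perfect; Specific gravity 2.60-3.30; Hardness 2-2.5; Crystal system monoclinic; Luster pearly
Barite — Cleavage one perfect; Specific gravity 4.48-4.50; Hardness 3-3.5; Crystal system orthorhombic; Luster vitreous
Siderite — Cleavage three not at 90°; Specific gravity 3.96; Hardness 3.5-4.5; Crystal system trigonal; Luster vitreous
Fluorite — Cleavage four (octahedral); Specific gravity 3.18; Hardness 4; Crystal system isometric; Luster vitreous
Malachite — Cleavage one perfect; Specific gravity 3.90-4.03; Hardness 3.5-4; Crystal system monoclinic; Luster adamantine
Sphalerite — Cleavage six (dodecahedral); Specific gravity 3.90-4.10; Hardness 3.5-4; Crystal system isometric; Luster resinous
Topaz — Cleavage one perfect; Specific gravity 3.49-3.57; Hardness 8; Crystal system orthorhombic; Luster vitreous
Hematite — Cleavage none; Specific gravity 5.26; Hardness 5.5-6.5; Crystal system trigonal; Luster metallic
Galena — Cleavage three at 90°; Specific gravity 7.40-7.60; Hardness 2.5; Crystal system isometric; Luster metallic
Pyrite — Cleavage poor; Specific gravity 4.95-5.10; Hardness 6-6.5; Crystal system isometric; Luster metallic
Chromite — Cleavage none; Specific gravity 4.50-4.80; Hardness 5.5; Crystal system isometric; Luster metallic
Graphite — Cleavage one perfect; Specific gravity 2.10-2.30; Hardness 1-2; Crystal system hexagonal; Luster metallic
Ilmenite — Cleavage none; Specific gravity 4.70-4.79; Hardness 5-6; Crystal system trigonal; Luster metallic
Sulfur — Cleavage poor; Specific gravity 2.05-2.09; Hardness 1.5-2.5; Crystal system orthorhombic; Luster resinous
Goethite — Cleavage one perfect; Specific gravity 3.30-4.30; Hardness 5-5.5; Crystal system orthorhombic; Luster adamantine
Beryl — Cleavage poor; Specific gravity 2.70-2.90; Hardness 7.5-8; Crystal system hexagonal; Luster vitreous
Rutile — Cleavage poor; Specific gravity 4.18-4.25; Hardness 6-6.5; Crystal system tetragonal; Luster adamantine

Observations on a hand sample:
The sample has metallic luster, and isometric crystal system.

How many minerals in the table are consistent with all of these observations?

4

Metallic luster — leaves Magnetite, Hematite, Galena, Pyrite, Chromite, Graphite, Ilmenite.
Isometric crystal system is inconsistent with Hematite, Graphite, Ilmenite.
Remaining candidates: Chromite, Galena, Magnetite, Pyrite.
That is 4 minerals.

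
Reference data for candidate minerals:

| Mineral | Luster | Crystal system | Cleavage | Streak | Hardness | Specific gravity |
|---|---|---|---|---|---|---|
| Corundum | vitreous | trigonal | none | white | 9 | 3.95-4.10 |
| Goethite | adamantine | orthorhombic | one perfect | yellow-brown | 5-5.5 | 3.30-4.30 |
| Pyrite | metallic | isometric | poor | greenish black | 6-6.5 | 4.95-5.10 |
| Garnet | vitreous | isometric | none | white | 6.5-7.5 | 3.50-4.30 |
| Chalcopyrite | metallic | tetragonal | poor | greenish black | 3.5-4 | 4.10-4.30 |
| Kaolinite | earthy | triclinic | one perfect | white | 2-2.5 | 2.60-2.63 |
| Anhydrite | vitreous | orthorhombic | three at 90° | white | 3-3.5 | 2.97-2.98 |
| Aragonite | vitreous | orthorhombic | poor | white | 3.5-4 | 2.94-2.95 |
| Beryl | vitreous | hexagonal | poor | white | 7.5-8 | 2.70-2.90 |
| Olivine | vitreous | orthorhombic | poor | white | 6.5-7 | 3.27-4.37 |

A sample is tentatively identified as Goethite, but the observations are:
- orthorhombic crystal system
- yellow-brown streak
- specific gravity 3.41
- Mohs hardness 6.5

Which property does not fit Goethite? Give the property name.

Orthorhombic crystal system: Goethite has orthorhombic system — matches.
Yellow-brown streak: Goethite has yellow-brown streak — matches.
Specific gravity 3.41: Goethite has SG 3.30-4.30 — matches.
Mohs hardness 6.5: Goethite has hardness 5-5.5 — outside the reference range.
Everything matches except the hardness.

hardness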